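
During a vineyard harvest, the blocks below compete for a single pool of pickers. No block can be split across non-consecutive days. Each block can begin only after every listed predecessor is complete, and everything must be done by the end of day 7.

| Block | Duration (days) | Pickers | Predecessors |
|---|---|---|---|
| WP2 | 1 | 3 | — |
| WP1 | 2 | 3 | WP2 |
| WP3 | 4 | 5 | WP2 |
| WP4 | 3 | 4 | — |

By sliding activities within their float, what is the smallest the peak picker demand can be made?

7

Early-start (WP2@1, WP1@2, WP3@2, WP4@1) gives peak 12: d1:7  d2:12  d3:12  d4:5  d5:5  d6:0  d7:0.
Shift WP3→4.
Schedule WP2@1, WP1@2, WP3@4, WP4@1: d1:7  d2:7  d3:7  d4:5  d5:5  d6:5  d7:5 — peak 7.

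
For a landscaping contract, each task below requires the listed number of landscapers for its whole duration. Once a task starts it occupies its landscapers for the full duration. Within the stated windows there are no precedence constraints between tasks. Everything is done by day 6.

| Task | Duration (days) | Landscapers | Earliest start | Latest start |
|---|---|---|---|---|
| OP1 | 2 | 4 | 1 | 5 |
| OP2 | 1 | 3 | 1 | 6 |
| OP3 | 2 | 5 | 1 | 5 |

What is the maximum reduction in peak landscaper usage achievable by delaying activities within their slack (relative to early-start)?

7

Early-start peak: d1:12  d2:9  d3:0  d4:0  d5:0  d6:0 ⇒ 12.
Leveled (OP1@1, OP2@3, OP3@4): d1:4  d2:4  d3:3  d4:5  d5:5  d6:0 ⇒ 5.
Reduction 12 − 5 = 7.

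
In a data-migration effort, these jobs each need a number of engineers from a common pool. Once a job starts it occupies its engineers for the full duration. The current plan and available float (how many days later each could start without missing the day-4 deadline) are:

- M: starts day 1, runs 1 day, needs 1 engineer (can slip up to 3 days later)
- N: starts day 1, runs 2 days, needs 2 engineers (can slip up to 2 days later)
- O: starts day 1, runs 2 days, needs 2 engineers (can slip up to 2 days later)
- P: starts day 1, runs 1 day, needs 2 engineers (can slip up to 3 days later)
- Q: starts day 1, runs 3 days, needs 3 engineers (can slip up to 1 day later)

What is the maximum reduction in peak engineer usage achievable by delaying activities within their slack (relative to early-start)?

Early-start peak: d1:10  d2:7  d3:3  d4:0 ⇒ 10.
Leveled (M@1, N@1, O@3, P@1, Q@2): d1:5  d2:5  d3:5  d4:5 ⇒ 5.
Reduction 10 − 5 = 5.

5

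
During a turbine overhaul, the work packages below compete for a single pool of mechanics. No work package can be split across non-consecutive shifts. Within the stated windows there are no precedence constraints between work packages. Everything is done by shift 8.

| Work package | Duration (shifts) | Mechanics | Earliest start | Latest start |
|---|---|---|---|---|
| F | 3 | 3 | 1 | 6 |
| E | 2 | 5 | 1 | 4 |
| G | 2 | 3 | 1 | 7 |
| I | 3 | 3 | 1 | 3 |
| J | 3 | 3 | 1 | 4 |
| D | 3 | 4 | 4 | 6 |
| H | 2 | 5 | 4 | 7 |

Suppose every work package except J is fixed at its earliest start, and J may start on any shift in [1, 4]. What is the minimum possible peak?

J@1: s1:17  s2:17  s3:9  s4:9  s5:9  s6:4  s7:0  s8:0 → peak 17
J@2: s1:14  s2:17  s3:9  s4:12  s5:9  s6:4  s7:0  s8:0 → peak 17
J@3: s1:14  s2:14  s3:9  s4:12  s5:12  s6:4  s7:0  s8:0 → peak 14
J@4: s1:14  s2:14  s3:6  s4:12  s5:12  s6:7  s7:0  s8:0 → peak 14
Best is J@3, peak 14.

14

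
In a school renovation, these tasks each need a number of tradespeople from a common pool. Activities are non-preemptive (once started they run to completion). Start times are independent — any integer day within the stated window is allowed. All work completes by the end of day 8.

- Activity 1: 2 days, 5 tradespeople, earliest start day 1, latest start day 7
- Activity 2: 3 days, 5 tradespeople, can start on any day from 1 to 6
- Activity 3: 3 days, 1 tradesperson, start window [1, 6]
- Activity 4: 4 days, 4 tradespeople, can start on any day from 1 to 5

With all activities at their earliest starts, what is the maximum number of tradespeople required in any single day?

15

Early-start schedule: Activity 1@1, Activity 2@1, Activity 3@1, Activity 4@1.
Load per day: day 1: 15, day 2: 15, day 3: 10, day 4: 4, day 5: 0, day 6: 0, day 7: 0, day 8: 0.
Peak is 15.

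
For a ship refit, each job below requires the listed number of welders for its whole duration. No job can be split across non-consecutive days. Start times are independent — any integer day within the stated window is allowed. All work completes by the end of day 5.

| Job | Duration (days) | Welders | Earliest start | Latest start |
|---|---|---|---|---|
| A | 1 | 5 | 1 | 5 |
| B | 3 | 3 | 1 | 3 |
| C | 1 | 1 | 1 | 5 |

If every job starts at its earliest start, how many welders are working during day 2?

3

At early start, day 2 has: B.
Demand: 3 = 3.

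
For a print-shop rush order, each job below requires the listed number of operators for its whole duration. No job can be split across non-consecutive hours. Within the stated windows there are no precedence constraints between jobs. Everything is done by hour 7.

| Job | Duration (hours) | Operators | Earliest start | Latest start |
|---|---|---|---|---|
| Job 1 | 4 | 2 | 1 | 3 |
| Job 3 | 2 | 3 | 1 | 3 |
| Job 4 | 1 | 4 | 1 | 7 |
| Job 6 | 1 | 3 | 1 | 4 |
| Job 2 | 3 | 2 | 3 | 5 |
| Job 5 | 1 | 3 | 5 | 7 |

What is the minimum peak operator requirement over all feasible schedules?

5

Early-start (Job 1@1, Job 3@1, Job 4@1, Job 6@1, Job 2@3, Job 5@5) gives peak 12: h1:12  h2:5  h3:4  h4:4  h5:5  h6:0  h7:0.
Shift Job 4→7, Job 6→3, Job 2→4.
Schedule Job 1@1, Job 3@1, Job 4@7, Job 6@3, Job 2@4, Job 5@5: h1:5  h2:5  h3:5  h4:4  h5:5  h6:2  h7:4 — peak 5.
Total operator-hours = 30 over 7 hours ⇒ peak ≥ ⌈30/7⌉ = 5, so 5 is optimal.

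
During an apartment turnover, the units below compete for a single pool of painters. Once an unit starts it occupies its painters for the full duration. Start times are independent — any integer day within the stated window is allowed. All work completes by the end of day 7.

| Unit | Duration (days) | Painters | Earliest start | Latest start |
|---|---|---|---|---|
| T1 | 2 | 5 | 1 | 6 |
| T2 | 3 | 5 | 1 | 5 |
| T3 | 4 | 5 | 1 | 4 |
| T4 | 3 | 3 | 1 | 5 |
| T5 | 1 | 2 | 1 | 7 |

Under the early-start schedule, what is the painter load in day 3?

13

At early start, day 3 has: T2, T3, T4.
Demand: 5 + 5 + 3 = 13.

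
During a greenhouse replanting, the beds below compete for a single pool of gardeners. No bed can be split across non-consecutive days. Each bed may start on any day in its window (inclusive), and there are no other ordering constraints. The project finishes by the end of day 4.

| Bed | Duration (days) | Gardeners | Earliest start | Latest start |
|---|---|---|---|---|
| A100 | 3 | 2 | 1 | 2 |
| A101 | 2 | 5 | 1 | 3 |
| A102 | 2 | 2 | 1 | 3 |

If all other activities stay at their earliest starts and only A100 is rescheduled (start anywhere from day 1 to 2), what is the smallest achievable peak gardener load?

9

A100@1: d1:9  d2:9  d3:2  d4:0 → peak 9
A100@2: d1:7  d2:9  d3:2  d4:2 → peak 9
Best is A100@1, peak 9.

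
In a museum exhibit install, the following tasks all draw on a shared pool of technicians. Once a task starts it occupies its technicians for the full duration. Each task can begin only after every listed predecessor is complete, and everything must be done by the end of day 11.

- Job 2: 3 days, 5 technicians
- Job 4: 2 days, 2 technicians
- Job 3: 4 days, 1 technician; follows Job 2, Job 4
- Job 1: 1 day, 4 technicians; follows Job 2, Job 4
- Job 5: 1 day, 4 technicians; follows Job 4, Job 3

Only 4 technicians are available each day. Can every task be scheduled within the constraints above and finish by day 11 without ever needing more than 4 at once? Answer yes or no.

no

The minimum achievable peak is 5; 4 < 5, so no feasible schedule stays within the cap.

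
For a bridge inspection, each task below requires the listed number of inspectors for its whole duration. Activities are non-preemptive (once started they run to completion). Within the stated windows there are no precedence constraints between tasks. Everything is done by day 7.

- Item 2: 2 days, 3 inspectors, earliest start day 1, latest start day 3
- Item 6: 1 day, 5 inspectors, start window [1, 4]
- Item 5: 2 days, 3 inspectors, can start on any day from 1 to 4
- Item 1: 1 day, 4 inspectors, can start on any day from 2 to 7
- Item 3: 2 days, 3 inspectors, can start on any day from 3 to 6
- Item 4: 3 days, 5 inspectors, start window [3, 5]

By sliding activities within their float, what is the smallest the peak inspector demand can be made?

8

Early-start (Item 2@1, Item 6@1, Item 5@1, Item 1@2, Item 3@3, Item 4@3) gives peak 11: d1:11  d2:10  d3:8  d4:8  d5:5  d6:0  d7:0.
Shift Item 5→2, Item 1→3, Item 3→4, Item 4→4.
Schedule Item 2@1, Item 6@1, Item 5@2, Item 1@3, Item 3@4, Item 4@4: d1:8  d2:6  d3:7  d4:8  d5:8  d6:5  d7:0 — peak 8.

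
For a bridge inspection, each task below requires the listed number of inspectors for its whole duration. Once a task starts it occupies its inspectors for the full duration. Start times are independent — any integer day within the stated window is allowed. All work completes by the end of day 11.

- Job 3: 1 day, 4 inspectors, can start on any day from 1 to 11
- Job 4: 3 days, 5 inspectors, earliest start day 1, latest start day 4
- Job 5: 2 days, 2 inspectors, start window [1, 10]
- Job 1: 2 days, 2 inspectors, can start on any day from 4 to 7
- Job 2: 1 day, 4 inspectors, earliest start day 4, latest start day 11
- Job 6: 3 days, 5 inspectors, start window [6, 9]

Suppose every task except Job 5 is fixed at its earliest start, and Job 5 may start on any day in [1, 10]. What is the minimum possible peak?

9

Job 5@1: d1:11  d2:7  d3:5  d4:6  d5:2  d6:5  d7:5  d8:5  d9:0  d10:0  d11:0 → peak 11
Job 5@2: d1:9  d2:7  d3:7  d4:6  d5:2  d6:5  d7:5  d8:5  d9:0  d10:0  d11:0 → peak 9
Job 5@3: d1:9  d2:5  d3:7  d4:8  d5:2  d6:5  d7:5  d8:5  d9:0  d10:0  d11:0 → peak 9
Job 5@4: d1:9  d2:5  d3:5  d4:8  d5:4  d6:5  d7:5  d8:5  d9:0  d10:0  d11:0 → peak 9
Job 5@5: d1:9  d2:5  d3:5  d4:6  d5:4  d6:7  d7:5  d8:5  d9:0  d10:0  d11:0 → peak 9
Job 5@6: d1:9  d2:5  d3:5  d4:6  d5:2  d6:7  d7:7  d8:5  d9:0  d10:0  d11:0 → peak 9
Job 5@7: d1:9  d2:5  d3:5  d4:6  d5:2  d6:5  d7:7  d8:7  d9:0  d10:0  d11:0 → peak 9
Job 5@8: d1:9  d2:5  d3:5  d4:6  d5:2  d6:5  d7:5  d8:7  d9:2  d10:0  d11:0 → peak 9
Job 5@9: d1:9  d2:5  d3:5  d4:6  d5:2  d6:5  d7:5  d8:5  d9:2  d10:2  d11:0 → peak 9
Job 5@10: d1:9  d2:5  d3:5  d4:6  d5:2  d6:5  d7:5  d8:5  d9:0  d10:2  d11:2 → peak 9
Best is Job 5@2, peak 9.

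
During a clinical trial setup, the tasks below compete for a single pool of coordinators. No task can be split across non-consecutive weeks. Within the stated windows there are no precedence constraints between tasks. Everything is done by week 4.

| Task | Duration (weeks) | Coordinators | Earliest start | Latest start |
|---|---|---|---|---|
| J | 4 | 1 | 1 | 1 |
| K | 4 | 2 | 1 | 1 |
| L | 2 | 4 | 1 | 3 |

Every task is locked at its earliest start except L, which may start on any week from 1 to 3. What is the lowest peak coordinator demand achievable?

7

L@1: w1:7  w2:7  w3:3  w4:3 → peak 7
L@2: w1:3  w2:7  w3:7  w4:3 → peak 7
L@3: w1:3  w2:3  w3:7  w4:7 → peak 7
Best is L@1, peak 7.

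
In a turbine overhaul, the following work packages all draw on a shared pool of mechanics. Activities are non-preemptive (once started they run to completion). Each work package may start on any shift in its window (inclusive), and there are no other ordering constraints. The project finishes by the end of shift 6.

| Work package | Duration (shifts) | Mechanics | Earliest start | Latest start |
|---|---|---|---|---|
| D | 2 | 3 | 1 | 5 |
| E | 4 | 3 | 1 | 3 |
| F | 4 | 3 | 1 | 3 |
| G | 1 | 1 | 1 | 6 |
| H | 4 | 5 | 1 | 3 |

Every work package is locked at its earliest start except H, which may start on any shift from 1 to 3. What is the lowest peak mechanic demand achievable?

H@1: s1:15  s2:14  s3:11  s4:11  s5:0  s6:0 → peak 15
H@2: s1:10  s2:14  s3:11  s4:11  s5:5  s6:0 → peak 14
H@3: s1:10  s2:9  s3:11  s4:11  s5:5  s6:5 → peak 11
Best is H@3, peak 11.

11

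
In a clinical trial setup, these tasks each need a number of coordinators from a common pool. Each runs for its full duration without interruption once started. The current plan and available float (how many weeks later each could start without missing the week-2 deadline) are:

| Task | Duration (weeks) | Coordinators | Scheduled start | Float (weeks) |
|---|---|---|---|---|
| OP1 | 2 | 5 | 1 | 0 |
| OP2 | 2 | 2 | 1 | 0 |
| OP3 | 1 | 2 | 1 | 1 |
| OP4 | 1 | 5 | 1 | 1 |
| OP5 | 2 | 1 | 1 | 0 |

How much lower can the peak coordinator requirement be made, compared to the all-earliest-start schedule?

2

Early-start peak: w1:15  w2:8 ⇒ 15.
Leveled (OP1@1, OP2@1, OP3@1, OP4@2, OP5@1): w1:10  w2:13 ⇒ 13.
Reduction 15 − 13 = 2.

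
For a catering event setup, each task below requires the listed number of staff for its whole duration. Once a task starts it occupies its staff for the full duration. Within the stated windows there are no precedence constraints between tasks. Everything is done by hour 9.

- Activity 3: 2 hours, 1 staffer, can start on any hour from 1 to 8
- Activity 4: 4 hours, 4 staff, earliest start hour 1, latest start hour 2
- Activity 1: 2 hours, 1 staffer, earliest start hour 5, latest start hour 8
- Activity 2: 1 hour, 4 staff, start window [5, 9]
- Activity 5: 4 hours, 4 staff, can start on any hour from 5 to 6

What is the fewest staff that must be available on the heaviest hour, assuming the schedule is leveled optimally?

5

Early-start (Activity 3@1, Activity 4@1, Activity 1@5, Activity 2@5, Activity 5@5) gives peak 9: h1:5  h2:5  h3:4  h4:4  h5:9  h6:5  h7:4  h8:4  h9:0.
Shift Activity 5→6.
Schedule Activity 3@1, Activity 4@1, Activity 1@5, Activity 2@5, Activity 5@6: h1:5  h2:5  h3:4  h4:4  h5:5  h6:5  h7:4  h8:4  h9:4 — peak 5.
Total staffer-hours = 40 over 9 hours ⇒ peak ≥ ⌈40/9⌉ = 5, so 5 is optimal.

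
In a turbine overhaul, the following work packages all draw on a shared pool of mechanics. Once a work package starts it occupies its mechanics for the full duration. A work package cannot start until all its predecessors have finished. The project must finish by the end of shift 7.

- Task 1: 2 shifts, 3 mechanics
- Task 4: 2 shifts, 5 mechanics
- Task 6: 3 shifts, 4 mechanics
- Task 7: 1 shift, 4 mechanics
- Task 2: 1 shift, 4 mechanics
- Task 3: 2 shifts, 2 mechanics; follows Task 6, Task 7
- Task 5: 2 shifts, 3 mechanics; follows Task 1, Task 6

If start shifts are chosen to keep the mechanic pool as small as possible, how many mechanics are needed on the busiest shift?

7

Early-start (Task 1@1, Task 4@1, Task 6@1, Task 7@1, Task 2@1, Task 3@4, Task 5@4) gives peak 20: s1:20  s2:12  s3:4  s4:5  s5:5  s6:0  s7:0.
Shift Task 4→6, Task 7→4, Task 2→5, Task 3→6.
Schedule Task 1@1, Task 4@6, Task 6@1, Task 7@4, Task 2@5, Task 3@6, Task 5@4: s1:7  s2:7  s3:4  s4:7  s5:7  s6:7  s7:7 — peak 7.
Total mechanic-shifts = 46 over 7 shifts ⇒ peak ≥ ⌈46/7⌉ = 7, so 7 is optimal.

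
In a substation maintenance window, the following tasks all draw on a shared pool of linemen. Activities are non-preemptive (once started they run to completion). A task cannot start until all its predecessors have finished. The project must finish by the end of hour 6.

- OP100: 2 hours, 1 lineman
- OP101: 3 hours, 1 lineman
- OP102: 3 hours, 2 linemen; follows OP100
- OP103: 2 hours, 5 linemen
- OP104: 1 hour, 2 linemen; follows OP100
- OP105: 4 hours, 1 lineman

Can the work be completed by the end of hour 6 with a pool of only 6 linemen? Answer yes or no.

Schedule OP100@1, OP101@3, OP102@3, OP103@1, OP104@3, OP105@3: h1:6  h2:6  h3:6  h4:4  h5:4  h6:1 — peak 6 ≤ 6.

yes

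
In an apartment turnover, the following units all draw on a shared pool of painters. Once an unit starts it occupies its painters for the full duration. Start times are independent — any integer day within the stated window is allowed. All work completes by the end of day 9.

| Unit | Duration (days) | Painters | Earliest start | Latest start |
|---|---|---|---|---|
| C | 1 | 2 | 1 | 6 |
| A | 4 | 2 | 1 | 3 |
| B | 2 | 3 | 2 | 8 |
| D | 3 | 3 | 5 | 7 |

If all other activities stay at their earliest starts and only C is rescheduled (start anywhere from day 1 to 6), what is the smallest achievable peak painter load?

C@1: d1:4  d2:5  d3:5  d4:2  d5:3  d6:3  d7:3  d8:0  d9:0 → peak 5
C@2: d1:2  d2:7  d3:5  d4:2  d5:3  d6:3  d7:3  d8:0  d9:0 → peak 7
C@3: d1:2  d2:5  d3:7  d4:2  d5:3  d6:3  d7:3  d8:0  d9:0 → peak 7
C@4: d1:2  d2:5  d3:5  d4:4  d5:3  d6:3  d7:3  d8:0  d9:0 → peak 5
C@5: d1:2  d2:5  d3:5  d4:2  d5:5  d6:3  d7:3  d8:0  d9:0 → peak 5
C@6: d1:2  d2:5  d3:5  d4:2  d5:3  d6:5  d7:3  d8:0  d9:0 → peak 5
Best is C@1, peak 5.

5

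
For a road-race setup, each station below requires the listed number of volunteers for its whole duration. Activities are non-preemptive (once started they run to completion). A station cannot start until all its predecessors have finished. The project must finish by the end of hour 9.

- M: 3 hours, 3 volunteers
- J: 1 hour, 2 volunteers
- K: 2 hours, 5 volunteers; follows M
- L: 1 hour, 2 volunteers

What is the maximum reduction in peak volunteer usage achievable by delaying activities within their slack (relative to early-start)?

2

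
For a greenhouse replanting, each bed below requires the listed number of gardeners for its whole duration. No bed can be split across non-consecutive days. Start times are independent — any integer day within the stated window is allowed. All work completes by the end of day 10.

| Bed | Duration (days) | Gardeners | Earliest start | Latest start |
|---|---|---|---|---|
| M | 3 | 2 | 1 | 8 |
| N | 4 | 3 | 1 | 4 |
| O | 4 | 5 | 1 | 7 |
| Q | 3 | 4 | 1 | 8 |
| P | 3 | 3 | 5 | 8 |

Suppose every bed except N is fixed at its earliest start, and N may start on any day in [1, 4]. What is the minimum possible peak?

11

N@1: d1:14  d2:14  d3:14  d4:8  d5:3  d6:3  d7:3  d8:0  d9:0  d10:0 → peak 14
N@2: d1:11  d2:14  d3:14  d4:8  d5:6  d6:3  d7:3  d8:0  d9:0  d10:0 → peak 14
N@3: d1:11  d2:11  d3:14  d4:8  d5:6  d6:6  d7:3  d8:0  d9:0  d10:0 → peak 14
N@4: d1:11  d2:11  d3:11  d4:8  d5:6  d6:6  d7:6  d8:0  d9:0  d10:0 → peak 11
Best is N@4, peak 11.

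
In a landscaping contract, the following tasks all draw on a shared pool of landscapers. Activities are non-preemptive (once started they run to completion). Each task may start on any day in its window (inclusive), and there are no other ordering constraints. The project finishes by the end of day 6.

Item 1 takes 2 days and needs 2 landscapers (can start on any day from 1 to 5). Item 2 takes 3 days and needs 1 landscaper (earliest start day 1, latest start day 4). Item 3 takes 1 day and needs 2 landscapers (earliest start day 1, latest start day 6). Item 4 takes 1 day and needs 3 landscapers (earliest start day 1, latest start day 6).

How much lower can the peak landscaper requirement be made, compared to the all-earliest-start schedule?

5

Early-start peak: d1:8  d2:3  d3:1  d4:0  d5:0  d6:0 ⇒ 8.
Leveled (Item 1@1, Item 2@1, Item 3@3, Item 4@4): d1:3  d2:3  d3:3  d4:3  d5:0  d6:0 ⇒ 3.
Reduction 8 − 3 = 5.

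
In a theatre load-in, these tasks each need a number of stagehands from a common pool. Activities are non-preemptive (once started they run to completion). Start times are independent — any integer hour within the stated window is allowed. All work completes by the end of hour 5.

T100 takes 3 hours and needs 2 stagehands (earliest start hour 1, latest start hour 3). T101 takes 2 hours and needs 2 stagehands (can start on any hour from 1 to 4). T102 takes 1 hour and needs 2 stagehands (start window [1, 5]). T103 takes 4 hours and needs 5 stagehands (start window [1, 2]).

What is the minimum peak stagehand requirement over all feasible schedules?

7

Early-start (T100@1, T101@1, T102@1, T103@1) gives peak 11: h1:11  h2:9  h3:7  h4:5  h5:0.
Shift T101→4, T103→2.
Schedule T100@1, T101@4, T102@1, T103@2: h1:4  h2:7  h3:7  h4:7  h5:7 — peak 7.
Total stagehand-hours = 32 over 5 hours ⇒ peak ≥ ⌈32/5⌉ = 7, so 7 is optimal.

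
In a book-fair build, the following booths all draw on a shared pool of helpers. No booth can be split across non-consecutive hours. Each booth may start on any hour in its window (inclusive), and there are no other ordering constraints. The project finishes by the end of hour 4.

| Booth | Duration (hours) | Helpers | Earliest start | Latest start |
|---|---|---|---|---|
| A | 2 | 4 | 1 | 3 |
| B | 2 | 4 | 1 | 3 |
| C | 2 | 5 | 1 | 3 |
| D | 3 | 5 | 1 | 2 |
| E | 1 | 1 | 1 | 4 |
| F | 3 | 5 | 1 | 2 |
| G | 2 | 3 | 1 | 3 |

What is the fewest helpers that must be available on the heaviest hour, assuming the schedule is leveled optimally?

18

Early-start (A@1, B@1, C@1, D@1, E@1, F@1, G@1) gives peak 27: h1:27  h2:26  h3:10  h4:0.
Shift C→3, F→2, G→3.
Schedule A@1, B@1, C@3, D@1, E@1, F@2, G@3: h1:14  h2:18  h3:18  h4:13 — peak 18.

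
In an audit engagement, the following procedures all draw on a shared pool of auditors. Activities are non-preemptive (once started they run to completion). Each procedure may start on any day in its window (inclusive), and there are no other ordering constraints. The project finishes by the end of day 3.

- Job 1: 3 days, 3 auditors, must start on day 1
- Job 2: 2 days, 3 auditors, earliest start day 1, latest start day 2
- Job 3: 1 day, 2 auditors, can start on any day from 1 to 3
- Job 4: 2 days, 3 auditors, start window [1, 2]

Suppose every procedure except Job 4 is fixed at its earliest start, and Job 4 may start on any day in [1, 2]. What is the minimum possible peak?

9

Job 4@1: d1:11  d2:9  d3:3 → peak 11
Job 4@2: d1:8  d2:9  d3:6 → peak 9
Best is Job 4@2, peak 9.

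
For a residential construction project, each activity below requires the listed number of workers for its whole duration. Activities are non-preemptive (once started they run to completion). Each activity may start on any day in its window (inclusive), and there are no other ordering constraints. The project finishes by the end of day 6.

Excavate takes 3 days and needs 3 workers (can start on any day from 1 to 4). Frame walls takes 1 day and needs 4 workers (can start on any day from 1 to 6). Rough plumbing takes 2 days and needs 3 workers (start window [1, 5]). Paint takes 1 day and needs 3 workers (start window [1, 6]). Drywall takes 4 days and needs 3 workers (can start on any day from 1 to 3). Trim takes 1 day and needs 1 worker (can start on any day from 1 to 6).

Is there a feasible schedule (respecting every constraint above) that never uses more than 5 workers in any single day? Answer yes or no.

no

Total worker-days = 35; over 6 days the average is 35/6 > 5, so some day must exceed 5.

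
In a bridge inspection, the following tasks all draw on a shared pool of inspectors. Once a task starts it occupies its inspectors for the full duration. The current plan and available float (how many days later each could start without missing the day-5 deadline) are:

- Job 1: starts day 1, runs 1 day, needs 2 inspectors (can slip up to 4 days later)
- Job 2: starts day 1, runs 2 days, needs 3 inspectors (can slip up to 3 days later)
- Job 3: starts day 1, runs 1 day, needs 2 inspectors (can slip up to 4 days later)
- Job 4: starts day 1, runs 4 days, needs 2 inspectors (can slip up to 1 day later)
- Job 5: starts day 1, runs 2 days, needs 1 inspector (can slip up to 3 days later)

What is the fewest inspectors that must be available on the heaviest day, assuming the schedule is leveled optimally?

Early-start (Job 1@1, Job 2@1, Job 3@1, Job 4@1, Job 5@1) gives peak 10: d1:10  d2:6  d3:2  d4:2  d5:0.
Shift Job 3→3, Job 4→2, Job 5→3.
Schedule Job 1@1, Job 2@1, Job 3@3, Job 4@2, Job 5@3: d1:5  d2:5  d3:5  d4:3  d5:2 — peak 5.

5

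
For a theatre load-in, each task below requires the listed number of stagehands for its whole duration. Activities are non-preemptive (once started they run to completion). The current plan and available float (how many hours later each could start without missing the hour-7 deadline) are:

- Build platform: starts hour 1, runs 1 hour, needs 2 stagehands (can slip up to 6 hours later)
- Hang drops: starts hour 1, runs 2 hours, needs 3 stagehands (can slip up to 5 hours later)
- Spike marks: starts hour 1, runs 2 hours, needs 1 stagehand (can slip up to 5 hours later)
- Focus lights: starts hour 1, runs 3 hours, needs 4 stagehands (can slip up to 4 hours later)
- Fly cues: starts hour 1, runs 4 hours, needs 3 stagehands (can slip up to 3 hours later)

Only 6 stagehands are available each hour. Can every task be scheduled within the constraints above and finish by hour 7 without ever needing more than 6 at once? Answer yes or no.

Schedule Build platform@1, Hang drops@2, Spike marks@4, Focus lights@5, Fly cues@1: h1:5  h2:6  h3:6  h4:4  h5:5  h6:4  h7:4 — peak 6 ≤ 6.

yes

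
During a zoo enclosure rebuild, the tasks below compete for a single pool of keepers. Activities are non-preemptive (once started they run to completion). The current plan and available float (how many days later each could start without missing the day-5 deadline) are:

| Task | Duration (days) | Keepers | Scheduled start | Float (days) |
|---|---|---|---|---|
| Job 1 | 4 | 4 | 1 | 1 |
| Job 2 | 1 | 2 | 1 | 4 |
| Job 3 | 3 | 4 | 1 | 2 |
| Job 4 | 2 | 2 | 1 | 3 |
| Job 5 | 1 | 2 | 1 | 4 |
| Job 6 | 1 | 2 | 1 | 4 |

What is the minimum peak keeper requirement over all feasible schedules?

Early-start (Job 1@1, Job 2@1, Job 3@1, Job 4@1, Job 5@1, Job 6@1) gives peak 16: d1:16  d2:10  d3:8  d4:4  d5:0.
Shift Job 3→3, Job 5→2, Job 6→5.
Schedule Job 1@1, Job 2@1, Job 3@3, Job 4@1, Job 5@2, Job 6@5: d1:8  d2:8  d3:8  d4:8  d5:6 — peak 8.
Total keeper-days = 38 over 5 days ⇒ peak ≥ ⌈38/5⌉ = 8, so 8 is optimal.

8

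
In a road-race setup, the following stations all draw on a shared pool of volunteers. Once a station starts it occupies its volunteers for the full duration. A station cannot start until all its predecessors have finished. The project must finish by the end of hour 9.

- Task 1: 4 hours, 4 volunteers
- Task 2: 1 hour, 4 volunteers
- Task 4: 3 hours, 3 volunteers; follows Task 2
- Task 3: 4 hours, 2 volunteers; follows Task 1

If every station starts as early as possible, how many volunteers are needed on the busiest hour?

8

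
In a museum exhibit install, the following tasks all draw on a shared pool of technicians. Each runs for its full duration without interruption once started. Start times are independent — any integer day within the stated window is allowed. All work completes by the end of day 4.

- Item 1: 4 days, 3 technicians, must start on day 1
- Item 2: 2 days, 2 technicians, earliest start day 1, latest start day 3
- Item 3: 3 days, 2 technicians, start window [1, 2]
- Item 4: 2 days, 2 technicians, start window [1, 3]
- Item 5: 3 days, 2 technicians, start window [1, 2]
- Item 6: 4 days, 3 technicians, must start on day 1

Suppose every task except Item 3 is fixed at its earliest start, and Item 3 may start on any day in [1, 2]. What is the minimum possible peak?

14

Item 3@1: d1:14  d2:14  d3:10  d4:6 → peak 14
Item 3@2: d1:12  d2:14  d3:10  d4:8 → peak 14
Best is Item 3@1, peak 14.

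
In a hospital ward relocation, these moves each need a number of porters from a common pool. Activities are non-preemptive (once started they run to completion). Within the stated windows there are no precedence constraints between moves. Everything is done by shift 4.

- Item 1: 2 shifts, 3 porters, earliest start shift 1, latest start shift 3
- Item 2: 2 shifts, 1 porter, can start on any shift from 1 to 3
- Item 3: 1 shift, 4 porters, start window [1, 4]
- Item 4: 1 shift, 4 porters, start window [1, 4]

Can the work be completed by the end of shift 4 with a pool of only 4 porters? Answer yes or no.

Schedule Item 1@1, Item 2@1, Item 3@3, Item 4@4: s1:4  s2:4  s3:4  s4:4 — peak 4 ≤ 4.

yes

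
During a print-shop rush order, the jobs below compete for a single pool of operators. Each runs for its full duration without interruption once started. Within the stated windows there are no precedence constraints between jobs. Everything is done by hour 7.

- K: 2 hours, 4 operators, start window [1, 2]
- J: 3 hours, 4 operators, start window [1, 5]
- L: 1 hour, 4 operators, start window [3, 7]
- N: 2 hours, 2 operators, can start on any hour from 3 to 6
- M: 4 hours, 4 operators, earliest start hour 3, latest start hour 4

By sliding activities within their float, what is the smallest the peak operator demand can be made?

Early-start (K@1, J@1, L@3, N@3, M@3) gives peak 14: h1:8  h2:8  h3:14  h4:6  h5:4  h6:4  h7:0.
Shift N→4, M→4.
Schedule K@1, J@1, L@3, N@4, M@4: h1:8  h2:8  h3:8  h4:6  h5:6  h6:4  h7:4 — peak 8.

8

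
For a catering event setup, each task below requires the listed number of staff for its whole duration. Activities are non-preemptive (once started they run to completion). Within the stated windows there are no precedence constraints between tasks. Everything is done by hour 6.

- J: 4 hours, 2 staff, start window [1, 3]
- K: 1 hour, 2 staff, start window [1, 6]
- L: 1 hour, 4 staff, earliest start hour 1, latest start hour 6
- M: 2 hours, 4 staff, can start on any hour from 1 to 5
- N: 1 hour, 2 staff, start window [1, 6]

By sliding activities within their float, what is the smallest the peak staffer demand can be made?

6

Early-start (J@1, K@1, L@1, M@1, N@1) gives peak 14: h1:14  h2:6  h3:2  h4:2  h5:0  h6:0.
Shift L→2, M→3.
Schedule J@1, K@1, L@2, M@3, N@1: h1:6  h2:6  h3:6  h4:6  h5:0  h6:0 — peak 6.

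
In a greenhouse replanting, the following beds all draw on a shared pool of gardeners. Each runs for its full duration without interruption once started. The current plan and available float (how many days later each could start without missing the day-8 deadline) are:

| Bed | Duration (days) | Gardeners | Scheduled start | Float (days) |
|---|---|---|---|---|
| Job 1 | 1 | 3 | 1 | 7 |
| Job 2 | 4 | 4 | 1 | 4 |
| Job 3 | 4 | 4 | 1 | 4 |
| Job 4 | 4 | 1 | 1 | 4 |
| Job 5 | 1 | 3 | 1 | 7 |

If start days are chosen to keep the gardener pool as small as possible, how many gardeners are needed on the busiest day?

7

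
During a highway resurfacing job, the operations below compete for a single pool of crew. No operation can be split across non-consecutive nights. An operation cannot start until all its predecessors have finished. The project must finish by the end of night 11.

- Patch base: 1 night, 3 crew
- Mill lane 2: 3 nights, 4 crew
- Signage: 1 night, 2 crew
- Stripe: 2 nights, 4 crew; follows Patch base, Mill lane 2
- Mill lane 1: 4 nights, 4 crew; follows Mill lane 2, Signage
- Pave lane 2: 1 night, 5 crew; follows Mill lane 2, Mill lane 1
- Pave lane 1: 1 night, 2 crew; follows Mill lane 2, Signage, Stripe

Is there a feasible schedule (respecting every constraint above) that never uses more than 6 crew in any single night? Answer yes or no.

yes

Schedule Patch base@1, Mill lane 2@2, Signage@1, Stripe@5, Mill lane 1@7, Pave lane 2@11, Pave lane 1@7: n1:5  n2:4  n3:4  n4:4  n5:4  n6:4  n7:6  n8:4  n9:4  n10:4  n11:5 — peak 6 ≤ 6.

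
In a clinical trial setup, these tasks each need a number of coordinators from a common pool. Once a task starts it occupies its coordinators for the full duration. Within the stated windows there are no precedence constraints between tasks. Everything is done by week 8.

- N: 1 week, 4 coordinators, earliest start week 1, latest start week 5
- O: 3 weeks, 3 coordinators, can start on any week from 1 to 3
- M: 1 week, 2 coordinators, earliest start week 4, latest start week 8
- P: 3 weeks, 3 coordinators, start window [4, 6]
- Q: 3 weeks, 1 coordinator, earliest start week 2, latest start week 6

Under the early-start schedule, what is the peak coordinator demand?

7

Early-start schedule: N@1, O@1, M@4, P@4, Q@2.
Load per week: week 1: 7, week 2: 4, week 3: 4, week 4: 6, week 5: 3, week 6: 3, week 7: 0, week 8: 0.
Peak is 7.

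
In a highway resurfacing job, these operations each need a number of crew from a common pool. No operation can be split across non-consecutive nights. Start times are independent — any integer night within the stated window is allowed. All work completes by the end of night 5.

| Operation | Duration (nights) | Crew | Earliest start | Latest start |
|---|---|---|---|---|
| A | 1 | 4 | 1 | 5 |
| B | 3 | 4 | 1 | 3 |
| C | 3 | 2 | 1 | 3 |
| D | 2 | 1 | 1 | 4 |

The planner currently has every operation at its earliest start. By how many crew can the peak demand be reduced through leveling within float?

5

Early-start peak: n1:11  n2:7  n3:6  n4:0  n5:0 ⇒ 11.
Leveled (A@1, B@2, C@1, D@4): n1:6  n2:6  n3:6  n4:5  n5:1 ⇒ 6.
Reduction 11 − 6 = 5.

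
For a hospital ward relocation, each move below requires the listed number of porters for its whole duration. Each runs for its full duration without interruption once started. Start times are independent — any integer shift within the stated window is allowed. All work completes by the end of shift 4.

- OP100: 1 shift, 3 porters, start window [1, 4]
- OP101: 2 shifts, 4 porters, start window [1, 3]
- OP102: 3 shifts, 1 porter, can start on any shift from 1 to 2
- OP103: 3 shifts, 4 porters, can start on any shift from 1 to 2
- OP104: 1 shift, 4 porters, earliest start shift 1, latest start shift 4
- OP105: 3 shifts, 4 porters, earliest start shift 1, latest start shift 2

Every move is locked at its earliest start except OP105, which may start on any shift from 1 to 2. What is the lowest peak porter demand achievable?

16

OP105@1: s1:20  s2:13  s3:9  s4:0 → peak 20
OP105@2: s1:16  s2:13  s3:9  s4:4 → peak 16
Best is OP105@2, peak 16.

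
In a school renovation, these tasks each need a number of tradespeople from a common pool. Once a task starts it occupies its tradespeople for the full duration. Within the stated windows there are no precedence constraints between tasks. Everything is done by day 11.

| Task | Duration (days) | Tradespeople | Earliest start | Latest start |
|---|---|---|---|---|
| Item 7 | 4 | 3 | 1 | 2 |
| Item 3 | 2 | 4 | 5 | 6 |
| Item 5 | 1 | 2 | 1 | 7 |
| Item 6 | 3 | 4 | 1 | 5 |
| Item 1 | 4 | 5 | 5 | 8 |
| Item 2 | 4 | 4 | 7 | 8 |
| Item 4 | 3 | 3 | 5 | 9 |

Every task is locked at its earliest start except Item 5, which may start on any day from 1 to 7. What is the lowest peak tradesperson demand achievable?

Item 5@1: d1:9  d2:7  d3:7  d4:3  d5:12  d6:12  d7:12  d8:9  d9:4  d10:4  d11:0 → peak 12
Item 5@2: d1:7  d2:9  d3:7  d4:3  d5:12  d6:12  d7:12  d8:9  d9:4  d10:4  d11:0 → peak 12
Item 5@3: d1:7  d2:7  d3:9  d4:3  d5:12  d6:12  d7:12  d8:9  d9:4  d10:4  d11:0 → peak 12
Item 5@4: d1:7  d2:7  d3:7  d4:5  d5:12  d6:12  d7:12  d8:9  d9:4  d10:4  d11:0 → peak 12
Item 5@5: d1:7  d2:7  d3:7  d4:3  d5:14  d6:12  d7:12  d8:9  d9:4  d10:4  d11:0 → peak 14
Item 5@6: d1:7  d2:7  d3:7  d4:3  d5:12  d6:14  d7:12  d8:9  d9:4  d10:4  d11:0 → peak 14
Item 5@7: d1:7  d2:7  d3:7  d4:3  d5:12  d6:12  d7:14  d8:9  d9:4  d10:4  d11:0 → peak 14
Best is Item 5@1, peak 12.

12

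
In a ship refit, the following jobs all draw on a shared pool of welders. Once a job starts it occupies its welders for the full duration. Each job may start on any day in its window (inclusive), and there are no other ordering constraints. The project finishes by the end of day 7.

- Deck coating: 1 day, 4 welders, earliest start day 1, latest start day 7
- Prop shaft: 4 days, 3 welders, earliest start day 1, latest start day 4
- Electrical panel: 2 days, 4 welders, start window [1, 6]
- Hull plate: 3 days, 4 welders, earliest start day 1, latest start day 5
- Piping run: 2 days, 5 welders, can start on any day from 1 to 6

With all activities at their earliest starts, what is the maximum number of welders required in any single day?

Early-start schedule: Deck coating@1, Prop shaft@1, Electrical panel@1, Hull plate@1, Piping run@1.
Load per day: day 1: 20, day 2: 16, day 3: 7, day 4: 3, day 5: 0, day 6: 0, day 7: 0.
Peak is 20.

20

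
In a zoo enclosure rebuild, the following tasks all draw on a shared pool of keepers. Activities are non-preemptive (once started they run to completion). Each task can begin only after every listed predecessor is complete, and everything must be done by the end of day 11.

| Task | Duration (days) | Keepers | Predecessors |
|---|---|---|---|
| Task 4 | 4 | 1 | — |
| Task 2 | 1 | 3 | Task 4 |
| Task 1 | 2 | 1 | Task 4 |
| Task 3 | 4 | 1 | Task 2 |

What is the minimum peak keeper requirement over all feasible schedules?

3

Early-start (Task 4@1, Task 2@5, Task 1@5, Task 3@6) gives peak 4: d1:1  d2:1  d3:1  d4:1  d5:4  d6:2  d7:1  d8:1  d9:1  d10:0  d11:0.
Shift Task 1→6.
Schedule Task 4@1, Task 2@5, Task 1@6, Task 3@6: d1:1  d2:1  d3:1  d4:1  d5:3  d6:2  d7:2  d8:1  d9:1  d10:0  d11:0 — peak 3.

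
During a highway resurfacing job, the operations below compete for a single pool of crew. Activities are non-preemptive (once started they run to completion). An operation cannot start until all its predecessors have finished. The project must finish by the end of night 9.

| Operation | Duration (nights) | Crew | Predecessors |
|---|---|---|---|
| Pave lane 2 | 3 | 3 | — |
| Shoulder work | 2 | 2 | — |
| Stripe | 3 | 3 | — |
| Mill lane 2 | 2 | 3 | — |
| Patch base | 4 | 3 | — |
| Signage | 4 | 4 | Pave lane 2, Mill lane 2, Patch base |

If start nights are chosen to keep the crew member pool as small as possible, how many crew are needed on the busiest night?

Early-start (Pave lane 2@1, Shoulder work@1, Stripe@1, Mill lane 2@1, Patch base@1, Signage@5) gives peak 14: n1:14  n2:14  n3:9  n4:3  n5:4  n6:4  n7:4  n8:4  n9:0.
Shift Shoulder work→5, Stripe→7, Mill lane 2→4, Signage→6.
Schedule Pave lane 2@1, Shoulder work@5, Stripe@7, Mill lane 2@4, Patch base@1, Signage@6: n1:6  n2:6  n3:6  n4:6  n5:5  n6:6  n7:7  n8:7  n9:7 — peak 7.
Total crew member-nights = 56 over 9 nights ⇒ peak ≥ ⌈56/9⌉ = 7, so 7 is optimal.

7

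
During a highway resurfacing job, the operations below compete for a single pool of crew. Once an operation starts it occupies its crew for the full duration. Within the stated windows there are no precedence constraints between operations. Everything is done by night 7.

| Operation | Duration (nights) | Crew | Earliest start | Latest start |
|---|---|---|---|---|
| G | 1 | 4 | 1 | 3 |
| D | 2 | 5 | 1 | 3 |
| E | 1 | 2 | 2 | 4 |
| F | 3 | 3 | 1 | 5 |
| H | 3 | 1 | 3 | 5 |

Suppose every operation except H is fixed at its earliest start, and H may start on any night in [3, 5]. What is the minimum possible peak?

12

H@3: n1:12  n2:10  n3:4  n4:1  n5:1  n6:0  n7:0 → peak 12
H@4: n1:12  n2:10  n3:3  n4:1  n5:1  n6:1  n7:0 → peak 12
H@5: n1:12  n2:10  n3:3  n4:0  n5:1  n6:1  n7:1 → peak 12
Best is H@3, peak 12.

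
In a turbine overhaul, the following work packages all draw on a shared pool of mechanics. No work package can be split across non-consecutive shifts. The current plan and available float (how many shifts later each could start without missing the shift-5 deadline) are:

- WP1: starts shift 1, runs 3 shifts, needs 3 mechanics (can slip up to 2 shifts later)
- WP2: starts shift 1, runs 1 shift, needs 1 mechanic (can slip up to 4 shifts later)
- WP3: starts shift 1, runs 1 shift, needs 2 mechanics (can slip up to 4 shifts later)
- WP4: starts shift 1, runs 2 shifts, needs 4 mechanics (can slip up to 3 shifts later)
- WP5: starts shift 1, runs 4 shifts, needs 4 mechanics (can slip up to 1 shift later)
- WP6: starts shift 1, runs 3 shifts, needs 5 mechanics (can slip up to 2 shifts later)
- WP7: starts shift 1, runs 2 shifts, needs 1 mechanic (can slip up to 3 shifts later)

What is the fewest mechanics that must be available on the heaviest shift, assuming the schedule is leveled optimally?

12

Early-start (WP1@1, WP2@1, WP3@1, WP4@1, WP5@1, WP6@1, WP7@1) gives peak 20: s1:20  s2:17  s3:12  s4:4  s5:0.
Shift WP5→2, WP6→3.
Schedule WP1@1, WP2@1, WP3@1, WP4@1, WP5@2, WP6@3, WP7@1: s1:11  s2:12  s3:12  s4:9  s5:9 — peak 12.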